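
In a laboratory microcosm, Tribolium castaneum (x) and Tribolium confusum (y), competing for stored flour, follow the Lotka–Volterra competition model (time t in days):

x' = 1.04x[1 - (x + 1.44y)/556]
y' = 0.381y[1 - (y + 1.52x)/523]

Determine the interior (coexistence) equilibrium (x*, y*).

Setting both brackets to zero gives the nullclines x + 1.44y = 556 and 1.52x + y = 523.
Substituting y = 523 - 1.52x into the first: x(1 - 1.44·1.52) = 556 - 1.44·523.
So x* = -197/-1.19 = 166, and then y* = 523 - 1.52·166 = 271.

x* ≈ 166, y* ≈ 271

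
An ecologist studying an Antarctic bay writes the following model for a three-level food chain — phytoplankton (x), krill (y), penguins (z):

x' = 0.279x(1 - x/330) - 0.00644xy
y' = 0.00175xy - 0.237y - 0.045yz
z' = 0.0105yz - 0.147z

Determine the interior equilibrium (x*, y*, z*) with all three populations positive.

From dz/dt = 0: 0.0105y* = 0.147, so y* = 14.
From dx/dt = 0: 0.279(1 - x*/330) = 0.00644·14, giving x* = 330·(1 - 0.323) = 223.
From dy/dt = 0: 0.00175·223 - 0.237 = 0.045z*, so z* = 0.154/0.045 = 3.42.

x* ≈ 223, y* ≈ 14, z* ≈ 3.42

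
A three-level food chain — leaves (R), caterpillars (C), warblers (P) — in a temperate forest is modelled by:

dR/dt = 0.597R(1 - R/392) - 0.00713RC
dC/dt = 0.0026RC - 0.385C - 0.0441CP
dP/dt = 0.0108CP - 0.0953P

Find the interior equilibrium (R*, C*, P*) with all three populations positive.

From dP/dt = 0: 0.0108C* = 0.0953, so C* = 8.82.
From dR/dt = 0: 0.597(1 - R*/392) = 0.00713·8.82, giving R* = 392·(1 - 0.105) = 351.
From dC/dt = 0: 0.0026·351 - 0.385 = 0.0441P*, so P* = 0.527/0.0441 = 11.9.

R* ≈ 351, C* ≈ 8.82, P* ≈ 11.9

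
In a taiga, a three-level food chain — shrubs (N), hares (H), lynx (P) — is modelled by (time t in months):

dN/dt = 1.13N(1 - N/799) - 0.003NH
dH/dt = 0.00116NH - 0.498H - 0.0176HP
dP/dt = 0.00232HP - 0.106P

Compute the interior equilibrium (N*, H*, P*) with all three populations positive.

From dP/dt = 0: 0.00232H* = 0.106, so H* = 45.7.
From dN/dt = 0: 1.13(1 - N*/799) = 0.003·45.7, giving N* = 799·(1 - 0.121) = 702.
From dH/dt = 0: 0.00116·702 - 0.498 = 0.0176P*, so P* = 0.316/0.0176 = 18.

N* ≈ 702, H* ≈ 45.7, P* ≈ 18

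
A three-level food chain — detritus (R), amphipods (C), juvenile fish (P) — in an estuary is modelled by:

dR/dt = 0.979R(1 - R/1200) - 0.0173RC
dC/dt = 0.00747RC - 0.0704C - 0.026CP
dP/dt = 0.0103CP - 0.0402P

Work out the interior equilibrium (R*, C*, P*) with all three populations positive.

R* ≈ 1120, C* ≈ 3.9, P* ≈ 318

From dP/dt = 0: 0.0103C* = 0.0402, so C* = 3.9.
From dR/dt = 0: 0.979(1 - R*/1200) = 0.0173·3.9, giving R* = 1200·(1 - 0.069) = 1120.
From dC/dt = 0: 0.00747·1120 - 0.0704 = 0.026P*, so P* = 8.28/0.026 = 318.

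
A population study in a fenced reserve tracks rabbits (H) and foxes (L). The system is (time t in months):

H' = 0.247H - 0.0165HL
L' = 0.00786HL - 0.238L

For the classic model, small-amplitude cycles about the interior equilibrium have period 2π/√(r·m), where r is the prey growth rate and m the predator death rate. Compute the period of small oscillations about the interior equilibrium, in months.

T ≈ 25.9 months

Here r = 0.247 and m = 0.238, so r·m = 0.0588.
ω = √0.0588 = 0.242 per month, hence T = 2π/ω ≈ 25.9 months.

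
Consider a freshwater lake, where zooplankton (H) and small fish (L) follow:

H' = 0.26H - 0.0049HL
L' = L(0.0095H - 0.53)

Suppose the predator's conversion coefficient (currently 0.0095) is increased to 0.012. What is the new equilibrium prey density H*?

H* ≈ 44.2

At the interior fixed point, setting dL/dt = 0 with L > 0 fixes H* = (predator death rate)/(HL coefficient) — independent of the other coefficients.
With the change, H* = 0.53/0.012 = 44.2; it falls from 55.8.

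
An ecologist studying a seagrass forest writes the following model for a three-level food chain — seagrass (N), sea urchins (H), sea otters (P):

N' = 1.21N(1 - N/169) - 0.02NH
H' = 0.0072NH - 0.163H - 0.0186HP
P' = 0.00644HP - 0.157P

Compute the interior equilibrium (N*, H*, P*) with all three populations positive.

From dP/dt = 0: 0.00644H* = 0.157, so H* = 24.4.
From dN/dt = 0: 1.21(1 - N*/169) = 0.02·24.4, giving N* = 169·(1 - 0.403) = 101.
From dH/dt = 0: 0.0072·101 - 0.163 = 0.0186P*, so P* = 0.563/0.0186 = 30.3.

N* ≈ 101, H* ≈ 24.4, P* ≈ 30.3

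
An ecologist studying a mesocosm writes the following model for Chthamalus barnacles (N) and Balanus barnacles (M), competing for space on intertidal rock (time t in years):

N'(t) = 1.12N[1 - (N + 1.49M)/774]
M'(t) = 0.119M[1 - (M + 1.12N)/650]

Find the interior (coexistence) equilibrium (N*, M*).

N* ≈ 291, M* ≈ 324

Setting both brackets to zero gives the nullclines N + 1.49M = 774 and 1.12N + M = 650.
Substituting M = 650 - 1.12N into the first: N(1 - 1.49·1.12) = 774 - 1.49·650.
So N* = -194/-0.669 = 291, and then M* = 650 - 1.12·291 = 324.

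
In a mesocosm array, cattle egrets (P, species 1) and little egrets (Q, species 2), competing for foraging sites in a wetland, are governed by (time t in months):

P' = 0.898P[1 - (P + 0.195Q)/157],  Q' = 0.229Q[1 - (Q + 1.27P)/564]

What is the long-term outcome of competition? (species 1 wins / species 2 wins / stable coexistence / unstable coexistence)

stable coexistence

Compare the nullcline intercepts: K1/α12 = 157/0.195 = 805 > K2 = 564; K2/α21 = 564/1.27 = 444 > K1 = 157.
Since both inequalities hold, each species can invade when rare, so the interior equilibrium is stable.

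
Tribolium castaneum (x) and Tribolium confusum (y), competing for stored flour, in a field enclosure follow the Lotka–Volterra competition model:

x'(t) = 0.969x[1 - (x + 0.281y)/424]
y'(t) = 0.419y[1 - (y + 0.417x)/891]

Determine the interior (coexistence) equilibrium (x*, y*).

x* ≈ 197, y* ≈ 809

Setting both brackets to zero gives the nullclines x + 0.281y = 424 and 0.417x + y = 891.
Substituting y = 891 - 0.417x into the first: x(1 - 0.281·0.417) = 424 - 0.281·891.
So x* = 174/0.883 = 197, and then y* = 891 - 0.417·197 = 809.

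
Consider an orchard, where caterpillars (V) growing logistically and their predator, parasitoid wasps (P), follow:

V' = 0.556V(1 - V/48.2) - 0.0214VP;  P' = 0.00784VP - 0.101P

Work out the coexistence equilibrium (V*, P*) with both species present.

From dP/dt = 0 with P > 0: 0.00784V* = 0.101, so V* = 12.9.
Substitute into dV/dt = 0: 0.556(1 - 12.9/48.2) = 0.0214P*.
The bracket is 0.733, giving P* = 0.407/0.0214 = 19.

V* ≈ 12.9, P* ≈ 19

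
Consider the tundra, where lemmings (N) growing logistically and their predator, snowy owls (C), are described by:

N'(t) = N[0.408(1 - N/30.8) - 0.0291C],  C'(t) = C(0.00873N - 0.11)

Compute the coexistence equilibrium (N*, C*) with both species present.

N* ≈ 12.6, C* ≈ 8.28

From dC/dt = 0 with C > 0: 0.00873N* = 0.11, so N* = 12.6.
Substitute into dN/dt = 0: 0.408(1 - 12.6/30.8) = 0.0291C*.
The bracket is 0.591, giving C* = 0.241/0.0291 = 8.28.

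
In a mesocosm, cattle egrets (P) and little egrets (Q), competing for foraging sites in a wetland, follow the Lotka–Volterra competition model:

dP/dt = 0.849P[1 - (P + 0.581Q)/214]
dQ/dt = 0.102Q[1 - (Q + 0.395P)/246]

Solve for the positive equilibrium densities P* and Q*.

Setting both brackets to zero gives the nullclines P + 0.581Q = 214 and 0.395P + Q = 246.
Substituting Q = 246 - 0.395P into the first: P(1 - 0.581·0.395) = 214 - 0.581·246.
So P* = 71.1/0.771 = 92.2, and then Q* = 246 - 0.395·92.2 = 210.

P* ≈ 92.2, Q* ≈ 210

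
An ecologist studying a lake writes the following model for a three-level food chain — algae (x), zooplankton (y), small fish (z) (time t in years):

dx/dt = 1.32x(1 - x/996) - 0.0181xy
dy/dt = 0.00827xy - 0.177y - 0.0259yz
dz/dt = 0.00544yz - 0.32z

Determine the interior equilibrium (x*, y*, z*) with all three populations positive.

From dz/dt = 0: 0.00544y* = 0.32, so y* = 58.8.
From dx/dt = 0: 1.32(1 - x*/996) = 0.0181·58.8, giving x* = 996·(1 - 0.807) = 193.
From dy/dt = 0: 0.00827·193 - 0.177 = 0.0259z*, so z* = 1.42/0.0259 = 54.7.

x* ≈ 193, y* ≈ 58.8, z* ≈ 54.7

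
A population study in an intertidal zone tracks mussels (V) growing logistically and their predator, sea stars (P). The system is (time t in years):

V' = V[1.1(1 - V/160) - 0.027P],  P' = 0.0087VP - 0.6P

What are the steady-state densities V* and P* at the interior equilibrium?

V* ≈ 69, P* ≈ 23.2

From dP/dt = 0 with P > 0: 0.0087V* = 0.6, so V* = 69.
Substitute into dV/dt = 0: 1.1(1 - 69/160) = 0.027P*.
The bracket is 0.569, giving P* = 0.626/0.027 = 23.2.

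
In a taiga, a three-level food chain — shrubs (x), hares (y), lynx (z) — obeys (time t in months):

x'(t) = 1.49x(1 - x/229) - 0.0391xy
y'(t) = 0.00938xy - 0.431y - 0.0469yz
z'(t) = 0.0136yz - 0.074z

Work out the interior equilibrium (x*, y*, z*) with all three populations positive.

x* ≈ 196, y* ≈ 5.44, z* ≈ 30.1

From dz/dt = 0: 0.0136y* = 0.074, so y* = 5.44.
From dx/dt = 0: 1.49(1 - x*/229) = 0.0391·5.44, giving x* = 229·(1 - 0.143) = 196.
From dy/dt = 0: 0.00938·196 - 0.431 = 0.0469z*, so z* = 1.41/0.0469 = 30.1.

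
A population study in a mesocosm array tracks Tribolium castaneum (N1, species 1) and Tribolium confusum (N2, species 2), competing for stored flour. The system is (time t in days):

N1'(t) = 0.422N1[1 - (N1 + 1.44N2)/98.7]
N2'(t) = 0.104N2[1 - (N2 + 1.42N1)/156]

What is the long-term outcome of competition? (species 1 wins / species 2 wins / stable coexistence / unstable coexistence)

Compare the nullcline intercepts: K1/α12 = 98.7/1.44 = 68.5 < K2 = 156; K2/α21 = 156/1.42 = 110 > K1 = 98.7.
Since the inequalities point opposite ways, species 2 can invade but species 1 cannot.

species 2 excludes species 1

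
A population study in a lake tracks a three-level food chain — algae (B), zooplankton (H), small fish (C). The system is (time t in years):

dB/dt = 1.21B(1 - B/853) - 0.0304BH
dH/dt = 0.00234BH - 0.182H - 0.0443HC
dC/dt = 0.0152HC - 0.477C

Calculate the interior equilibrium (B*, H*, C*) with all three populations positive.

B* ≈ 180, H* ≈ 31.4, C* ≈ 5.42

From dC/dt = 0: 0.0152H* = 0.477, so H* = 31.4.
From dB/dt = 0: 1.21(1 - B*/853) = 0.0304·31.4, giving B* = 853·(1 - 0.788) = 180.
From dH/dt = 0: 0.00234·180 - 0.182 = 0.0443C*, so C* = 0.24/0.0443 = 5.42.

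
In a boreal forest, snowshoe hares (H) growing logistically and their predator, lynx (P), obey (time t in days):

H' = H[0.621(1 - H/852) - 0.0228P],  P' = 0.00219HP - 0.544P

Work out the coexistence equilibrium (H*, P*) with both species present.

H* ≈ 248, P* ≈ 19.3

From dP/dt = 0 with P > 0: 0.00219H* = 0.544, so H* = 248.
Substitute into dH/dt = 0: 0.621(1 - 248/852) = 0.0228P*.
The bracket is 0.708, giving P* = 0.44/0.0228 = 19.3.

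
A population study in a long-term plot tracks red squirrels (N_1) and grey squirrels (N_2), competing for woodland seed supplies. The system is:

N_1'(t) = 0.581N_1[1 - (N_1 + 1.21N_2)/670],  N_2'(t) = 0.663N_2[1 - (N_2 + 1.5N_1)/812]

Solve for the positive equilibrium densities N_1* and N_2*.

N_1* ≈ 383, N_2* ≈ 237

Setting both brackets to zero gives the nullclines N_1 + 1.21N_2 = 670 and 1.5N_1 + N_2 = 812.
Substituting N_2 = 812 - 1.5N_1 into the first: N_1(1 - 1.21·1.5) = 670 - 1.21·812.
So N_1* = -313/-0.815 = 383, and then N_2* = 812 - 1.5·383 = 237.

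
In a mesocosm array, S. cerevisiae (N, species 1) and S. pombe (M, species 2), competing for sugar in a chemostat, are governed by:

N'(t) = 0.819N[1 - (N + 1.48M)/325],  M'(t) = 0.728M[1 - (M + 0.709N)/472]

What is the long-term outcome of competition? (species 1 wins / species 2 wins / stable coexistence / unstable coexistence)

species 2 excludes species 1

Compare the nullcline intercepts: K1/α12 = 325/1.48 = 220 < K2 = 472; K2/α21 = 472/0.709 = 666 > K1 = 325.
Since the inequalities point opposite ways, species 2 can invade but species 1 cannot.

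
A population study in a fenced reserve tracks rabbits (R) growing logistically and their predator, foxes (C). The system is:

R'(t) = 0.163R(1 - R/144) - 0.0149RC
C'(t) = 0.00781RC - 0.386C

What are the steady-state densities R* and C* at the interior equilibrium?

R* ≈ 49.4, C* ≈ 7.18

From dC/dt = 0 with C > 0: 0.00781R* = 0.386, so R* = 49.4.
Substitute into dR/dt = 0: 0.163(1 - 49.4/144) = 0.0149C*.
The bracket is 0.657, giving C* = 0.107/0.0149 = 7.18.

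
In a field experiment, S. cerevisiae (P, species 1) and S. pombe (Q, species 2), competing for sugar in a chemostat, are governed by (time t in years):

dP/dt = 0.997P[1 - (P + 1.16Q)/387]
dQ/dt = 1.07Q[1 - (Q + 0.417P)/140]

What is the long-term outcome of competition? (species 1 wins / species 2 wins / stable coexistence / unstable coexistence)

species 1 excludes species 2

Compare the nullcline intercepts: K1/α12 = 387/1.16 = 334 > K2 = 140; K2/α21 = 140/0.417 = 336 < K1 = 387.
Since the inequalities point opposite ways, species 1 can invade but species 2 cannot.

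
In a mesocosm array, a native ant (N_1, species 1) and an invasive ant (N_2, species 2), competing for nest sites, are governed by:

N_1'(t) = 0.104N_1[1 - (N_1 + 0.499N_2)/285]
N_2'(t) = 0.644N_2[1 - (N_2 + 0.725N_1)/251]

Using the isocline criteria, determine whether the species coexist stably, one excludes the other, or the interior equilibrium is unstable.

Compare the nullcline intercepts: K1/α12 = 285/0.499 = 571 > K2 = 251; K2/α21 = 251/0.725 = 346 > K1 = 285.
Since both inequalities hold, each species can invade when rare, so the interior equilibrium is stable.

stable coexistence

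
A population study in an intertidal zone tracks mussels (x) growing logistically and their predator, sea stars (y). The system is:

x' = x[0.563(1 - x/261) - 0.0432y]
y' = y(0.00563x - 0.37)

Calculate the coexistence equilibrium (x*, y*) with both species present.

x* ≈ 65.7, y* ≈ 9.75

From dy/dt = 0 with y > 0: 0.00563x* = 0.37, so x* = 65.7.
Substitute into dx/dt = 0: 0.563(1 - 65.7/261) = 0.0432y*.
The bracket is 0.748, giving y* = 0.421/0.0432 = 9.75.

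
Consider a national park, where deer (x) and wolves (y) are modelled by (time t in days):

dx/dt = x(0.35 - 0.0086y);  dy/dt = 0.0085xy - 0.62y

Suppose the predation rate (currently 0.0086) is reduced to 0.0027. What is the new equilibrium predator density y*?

y* ≈ 130

At the interior fixed point, setting dx/dt = 0 with x > 0 fixes y* = (prey growth rate)/(xy coefficient) — independent of the other coefficients.
With the change, y* = 0.35/0.0027 = 130; it rises from 40.7.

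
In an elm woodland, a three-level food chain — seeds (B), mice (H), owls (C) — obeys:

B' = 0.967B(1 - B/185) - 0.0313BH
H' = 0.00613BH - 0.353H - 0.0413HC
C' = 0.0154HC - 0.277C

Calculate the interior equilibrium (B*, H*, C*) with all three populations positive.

From dC/dt = 0: 0.0154H* = 0.277, so H* = 18.
From dB/dt = 0: 0.967(1 - B*/185) = 0.0313·18, giving B* = 185·(1 - 0.582) = 77.3.
From dH/dt = 0: 0.00613·77.3 - 0.353 = 0.0413C*, so C* = 0.121/0.0413 = 2.92.

B* ≈ 77.3, H* ≈ 18, C* ≈ 2.92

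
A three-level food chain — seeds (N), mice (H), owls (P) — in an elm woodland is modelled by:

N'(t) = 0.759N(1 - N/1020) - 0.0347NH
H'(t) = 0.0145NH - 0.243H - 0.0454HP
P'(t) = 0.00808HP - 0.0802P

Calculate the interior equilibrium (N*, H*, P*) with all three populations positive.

N* ≈ 557, H* ≈ 9.93, P* ≈ 173

From dP/dt = 0: 0.00808H* = 0.0802, so H* = 9.93.
From dN/dt = 0: 0.759(1 - N*/1020) = 0.0347·9.93, giving N* = 1020·(1 - 0.454) = 557.
From dH/dt = 0: 0.0145·557 - 0.243 = 0.0454P*, so P* = 7.84/0.0454 = 173.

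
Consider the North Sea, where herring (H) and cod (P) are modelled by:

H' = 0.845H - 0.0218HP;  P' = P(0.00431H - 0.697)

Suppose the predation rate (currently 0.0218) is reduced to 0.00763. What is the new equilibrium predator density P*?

At the interior fixed point, setting dH/dt = 0 with H > 0 fixes P* = (prey growth rate)/(HP coefficient) — independent of the other coefficients.
With the change, P* = 0.845/0.00763 = 111; it rises from 38.8.

P* ≈ 111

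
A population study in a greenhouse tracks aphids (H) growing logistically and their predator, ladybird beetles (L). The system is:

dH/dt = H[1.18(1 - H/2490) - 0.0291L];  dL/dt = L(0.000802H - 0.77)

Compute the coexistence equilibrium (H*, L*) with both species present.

H* ≈ 960, L* ≈ 24.9

From dL/dt = 0 with L > 0: 0.000802H* = 0.77, so H* = 960.
Substitute into dH/dt = 0: 1.18(1 - 960/2490) = 0.0291L*.
The bracket is 0.614, giving L* = 0.725/0.0291 = 24.9.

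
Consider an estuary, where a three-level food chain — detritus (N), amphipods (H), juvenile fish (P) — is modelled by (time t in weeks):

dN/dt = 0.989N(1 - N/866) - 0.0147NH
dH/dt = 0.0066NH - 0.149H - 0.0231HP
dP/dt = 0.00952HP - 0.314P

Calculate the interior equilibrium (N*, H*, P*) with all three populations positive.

From dP/dt = 0: 0.00952H* = 0.314, so H* = 33.
From dN/dt = 0: 0.989(1 - N*/866) = 0.0147·33, giving N* = 866·(1 - 0.49) = 441.
From dH/dt = 0: 0.0066·441 - 0.149 = 0.0231P*, so P* = 2.76/0.0231 = 120.

N* ≈ 441, H* ≈ 33, P* ≈ 120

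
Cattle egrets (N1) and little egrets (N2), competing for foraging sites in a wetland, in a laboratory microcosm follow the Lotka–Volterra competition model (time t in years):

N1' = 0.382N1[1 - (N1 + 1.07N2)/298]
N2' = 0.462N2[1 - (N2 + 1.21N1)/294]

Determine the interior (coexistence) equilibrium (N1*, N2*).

N1* ≈ 56.3, N2* ≈ 226

Setting both brackets to zero gives the nullclines N1 + 1.07N2 = 298 and 1.21N1 + N2 = 294.
Substituting N2 = 294 - 1.21N1 into the first: N1(1 - 1.07·1.21) = 298 - 1.07·294.
So N1* = -16.6/-0.295 = 56.3, and then N2* = 294 - 1.21·56.3 = 226.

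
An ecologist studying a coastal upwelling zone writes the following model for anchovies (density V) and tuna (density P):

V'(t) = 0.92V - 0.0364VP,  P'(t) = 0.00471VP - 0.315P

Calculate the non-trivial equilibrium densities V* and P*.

V* ≈ 66.9, P* ≈ 25.3

Set dP/dt = 0 with P > 0: 0.00471V - 0.315 = 0, so V* = 0.315/0.00471 = 66.9.
Set dV/dt = 0 with V > 0: 0.92 - 0.0364P = 0, so P* = 0.92/0.0364 = 25.3.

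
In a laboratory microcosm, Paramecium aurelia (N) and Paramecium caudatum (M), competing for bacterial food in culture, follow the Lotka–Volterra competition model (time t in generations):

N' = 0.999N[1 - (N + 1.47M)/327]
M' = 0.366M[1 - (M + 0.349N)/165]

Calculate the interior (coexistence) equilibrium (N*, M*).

Setting both brackets to zero gives the nullclines N + 1.47M = 327 and 0.349N + M = 165.
Substituting M = 165 - 0.349N into the first: N(1 - 1.47·0.349) = 327 - 1.47·165.
So N* = 84.5/0.487 = 173, and then M* = 165 - 0.349·173 = 104.

N* ≈ 173, M* ≈ 104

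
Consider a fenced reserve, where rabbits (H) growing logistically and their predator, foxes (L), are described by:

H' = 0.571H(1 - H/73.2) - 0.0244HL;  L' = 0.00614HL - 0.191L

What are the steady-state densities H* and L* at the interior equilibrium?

From dL/dt = 0 with L > 0: 0.00614H* = 0.191, so H* = 31.1.
Substitute into dH/dt = 0: 0.571(1 - 31.1/73.2) = 0.0244L*.
The bracket is 0.575, giving L* = 0.328/0.0244 = 13.5.

H* ≈ 31.1, L* ≈ 13.5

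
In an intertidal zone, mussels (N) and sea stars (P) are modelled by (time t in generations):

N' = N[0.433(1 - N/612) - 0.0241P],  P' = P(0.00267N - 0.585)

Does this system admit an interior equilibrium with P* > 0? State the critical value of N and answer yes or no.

The predator equation gives dP/dt > 0 only when N > 0.585/0.00267 = 219.
Without the predator, N → K = 612. Since 612 > 219, the predator can invade and persist.

Threshold N = 219; K > 219, so yes, the predator persists.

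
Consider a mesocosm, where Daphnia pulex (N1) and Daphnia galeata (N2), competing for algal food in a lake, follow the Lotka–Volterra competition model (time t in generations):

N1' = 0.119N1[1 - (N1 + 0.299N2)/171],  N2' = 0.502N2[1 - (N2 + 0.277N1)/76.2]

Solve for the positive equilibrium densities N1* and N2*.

Setting both brackets to zero gives the nullclines N1 + 0.299N2 = 171 and 0.277N1 + N2 = 76.2.
Substituting N2 = 76.2 - 0.277N1 into the first: N1(1 - 0.299·0.277) = 171 - 0.299·76.2.
So N1* = 148/0.917 = 162, and then N2* = 76.2 - 0.277·162 = 31.4.

N1* ≈ 162, N2* ≈ 31.4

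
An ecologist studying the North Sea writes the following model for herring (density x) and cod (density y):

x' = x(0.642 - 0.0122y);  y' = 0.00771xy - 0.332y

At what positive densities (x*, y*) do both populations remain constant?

x* ≈ 43.1, y* ≈ 52.6

Set dy/dt = 0 with y > 0: 0.00771x - 0.332 = 0, so x* = 0.332/0.00771 = 43.1.
Set dx/dt = 0 with x > 0: 0.642 - 0.0122y = 0, so y* = 0.642/0.0122 = 52.6.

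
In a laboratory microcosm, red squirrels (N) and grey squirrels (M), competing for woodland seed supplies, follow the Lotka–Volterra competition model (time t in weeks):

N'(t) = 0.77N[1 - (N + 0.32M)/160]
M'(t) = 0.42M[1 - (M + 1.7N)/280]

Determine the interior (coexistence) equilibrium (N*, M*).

Setting both brackets to zero gives the nullclines N + 0.32M = 160 and 1.7N + M = 280.
Substituting M = 280 - 1.7N into the first: N(1 - 0.32·1.7) = 160 - 0.32·280.
So N* = 70.4/0.456 = 154, and then M* = 280 - 1.7·154 = 17.5.

N* ≈ 154, M* ≈ 17.5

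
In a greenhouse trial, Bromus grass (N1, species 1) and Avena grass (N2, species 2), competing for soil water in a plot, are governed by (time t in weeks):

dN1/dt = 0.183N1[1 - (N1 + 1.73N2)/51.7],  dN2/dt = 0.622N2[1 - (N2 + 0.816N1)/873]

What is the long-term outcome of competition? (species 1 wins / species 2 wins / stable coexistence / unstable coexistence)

Compare the nullcline intercepts: K1/α12 = 51.7/1.73 = 29.9 < K2 = 873; K2/α21 = 873/0.816 = 1070 > K1 = 51.7.
Since the inequalities point opposite ways, species 2 can invade but species 1 cannot.

species 2 excludes species 1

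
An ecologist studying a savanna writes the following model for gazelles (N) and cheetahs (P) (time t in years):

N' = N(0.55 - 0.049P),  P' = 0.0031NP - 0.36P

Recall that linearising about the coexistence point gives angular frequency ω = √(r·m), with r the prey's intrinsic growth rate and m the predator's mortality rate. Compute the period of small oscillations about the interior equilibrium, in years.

T ≈ 14.1 years

Here r = 0.55 and m = 0.36, so r·m = 0.198.
ω = √0.198 = 0.445 per year, hence T = 2π/ω ≈ 14.1 years.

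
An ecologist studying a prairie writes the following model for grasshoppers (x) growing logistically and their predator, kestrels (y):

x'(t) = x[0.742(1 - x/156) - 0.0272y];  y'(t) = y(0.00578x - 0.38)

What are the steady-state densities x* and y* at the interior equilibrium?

x* ≈ 65.7, y* ≈ 15.8

From dy/dt = 0 with y > 0: 0.00578x* = 0.38, so x* = 65.7.
Substitute into dx/dt = 0: 0.742(1 - 65.7/156) = 0.0272y*.
The bracket is 0.579, giving y* = 0.429/0.0272 = 15.8.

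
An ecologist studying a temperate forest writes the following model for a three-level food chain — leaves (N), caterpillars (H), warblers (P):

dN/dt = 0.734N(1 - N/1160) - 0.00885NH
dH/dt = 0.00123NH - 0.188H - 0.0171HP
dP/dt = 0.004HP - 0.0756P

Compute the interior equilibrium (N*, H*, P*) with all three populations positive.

N* ≈ 896, H* ≈ 18.9, P* ≈ 53.4

From dP/dt = 0: 0.004H* = 0.0756, so H* = 18.9.
From dN/dt = 0: 0.734(1 - N*/1160) = 0.00885·18.9, giving N* = 1160·(1 - 0.228) = 896.
From dH/dt = 0: 0.00123·896 - 0.188 = 0.0171P*, so P* = 0.914/0.0171 = 53.4.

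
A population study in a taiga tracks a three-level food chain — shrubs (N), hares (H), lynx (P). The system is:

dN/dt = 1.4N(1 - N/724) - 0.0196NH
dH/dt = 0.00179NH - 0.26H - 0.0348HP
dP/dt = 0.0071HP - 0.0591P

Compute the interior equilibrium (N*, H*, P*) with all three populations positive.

From dP/dt = 0: 0.0071H* = 0.0591, so H* = 8.32.
From dN/dt = 0: 1.4(1 - N*/724) = 0.0196·8.32, giving N* = 724·(1 - 0.117) = 640.
From dH/dt = 0: 0.00179·640 - 0.26 = 0.0348P*, so P* = 0.885/0.0348 = 25.4.

N* ≈ 640, H* ≈ 8.32, P* ≈ 25.4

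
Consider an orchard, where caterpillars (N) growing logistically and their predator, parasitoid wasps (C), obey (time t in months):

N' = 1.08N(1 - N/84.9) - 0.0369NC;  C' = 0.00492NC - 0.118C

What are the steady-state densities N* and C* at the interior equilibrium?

N* ≈ 24, C* ≈ 21

From dC/dt = 0 with C > 0: 0.00492N* = 0.118, so N* = 24.
Substitute into dN/dt = 0: 1.08(1 - 24/84.9) = 0.0369C*.
The bracket is 0.718, giving C* = 0.775/0.0369 = 21.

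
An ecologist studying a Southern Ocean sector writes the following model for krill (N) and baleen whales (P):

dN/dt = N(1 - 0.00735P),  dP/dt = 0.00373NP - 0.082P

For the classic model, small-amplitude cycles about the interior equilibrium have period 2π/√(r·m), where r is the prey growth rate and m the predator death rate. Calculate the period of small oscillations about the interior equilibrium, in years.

Here r = 1 and m = 0.082, so r·m = 0.082.
ω = √0.082 = 0.286 per year, hence T = 2π/ω ≈ 21.9 years.

T ≈ 21.9 years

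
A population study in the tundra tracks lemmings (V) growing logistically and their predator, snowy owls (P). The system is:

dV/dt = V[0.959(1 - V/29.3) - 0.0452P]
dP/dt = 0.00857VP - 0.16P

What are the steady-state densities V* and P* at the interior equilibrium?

From dP/dt = 0 with P > 0: 0.00857V* = 0.16, so V* = 18.7.
Substitute into dV/dt = 0: 0.959(1 - 18.7/29.3) = 0.0452P*.
The bracket is 0.363, giving P* = 0.348/0.0452 = 7.7.

V* ≈ 18.7, P* ≈ 7.7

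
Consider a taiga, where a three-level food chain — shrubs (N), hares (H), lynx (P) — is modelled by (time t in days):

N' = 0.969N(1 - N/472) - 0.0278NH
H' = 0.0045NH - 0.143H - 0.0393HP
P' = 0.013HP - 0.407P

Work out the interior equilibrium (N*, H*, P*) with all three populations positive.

N* ≈ 48.1, H* ≈ 31.3, P* ≈ 1.86

From dP/dt = 0: 0.013H* = 0.407, so H* = 31.3.
From dN/dt = 0: 0.969(1 - N*/472) = 0.0278·31.3, giving N* = 472·(1 - 0.898) = 48.1.
From dH/dt = 0: 0.0045·48.1 - 0.143 = 0.0393P*, so P* = 0.0732/0.0393 = 1.86.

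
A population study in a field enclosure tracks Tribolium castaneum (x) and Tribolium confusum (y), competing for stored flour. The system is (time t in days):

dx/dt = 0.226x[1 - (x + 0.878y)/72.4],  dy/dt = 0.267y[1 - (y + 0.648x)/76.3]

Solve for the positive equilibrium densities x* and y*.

Setting both brackets to zero gives the nullclines x + 0.878y = 72.4 and 0.648x + y = 76.3.
Substituting y = 76.3 - 0.648x into the first: x(1 - 0.878·0.648) = 72.4 - 0.878·76.3.
So x* = 5.41/0.431 = 12.5, and then y* = 76.3 - 0.648·12.5 = 68.2.

x* ≈ 12.5, y* ≈ 68.2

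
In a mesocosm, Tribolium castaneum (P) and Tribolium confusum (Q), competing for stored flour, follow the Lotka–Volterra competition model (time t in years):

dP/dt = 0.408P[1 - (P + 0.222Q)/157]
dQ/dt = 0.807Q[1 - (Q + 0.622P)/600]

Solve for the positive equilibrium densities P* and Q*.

P* ≈ 27.6, Q* ≈ 583

Setting both brackets to zero gives the nullclines P + 0.222Q = 157 and 0.622P + Q = 600.
Substituting Q = 600 - 0.622P into the first: P(1 - 0.222·0.622) = 157 - 0.222·600.
So P* = 23.8/0.862 = 27.6, and then Q* = 600 - 0.622·27.6 = 583.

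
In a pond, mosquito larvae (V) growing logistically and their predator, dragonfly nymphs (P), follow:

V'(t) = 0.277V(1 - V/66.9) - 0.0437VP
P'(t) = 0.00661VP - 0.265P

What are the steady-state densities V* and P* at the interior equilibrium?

From dP/dt = 0 with P > 0: 0.00661V* = 0.265, so V* = 40.1.
Substitute into dV/dt = 0: 0.277(1 - 40.1/66.9) = 0.0437P*.
The bracket is 0.401, giving P* = 0.111/0.0437 = 2.54.

V* ≈ 40.1, P* ≈ 2.54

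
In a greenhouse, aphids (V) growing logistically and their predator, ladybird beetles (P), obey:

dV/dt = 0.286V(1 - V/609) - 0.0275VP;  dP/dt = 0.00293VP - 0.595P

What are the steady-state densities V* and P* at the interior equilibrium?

From dP/dt = 0 with P > 0: 0.00293V* = 0.595, so V* = 203.
Substitute into dV/dt = 0: 0.286(1 - 203/609) = 0.0275P*.
The bracket is 0.667, giving P* = 0.191/0.0275 = 6.93.

V* ≈ 203, P* ≈ 6.93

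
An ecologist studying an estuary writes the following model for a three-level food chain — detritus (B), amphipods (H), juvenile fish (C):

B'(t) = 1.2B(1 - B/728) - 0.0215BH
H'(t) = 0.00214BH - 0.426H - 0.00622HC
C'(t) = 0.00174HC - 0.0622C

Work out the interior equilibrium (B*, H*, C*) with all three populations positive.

From dC/dt = 0: 0.00174H* = 0.0622, so H* = 35.7.
From dB/dt = 0: 1.2(1 - B*/728) = 0.0215·35.7, giving B* = 728·(1 - 0.64) = 262.
From dH/dt = 0: 0.00214·262 - 0.426 = 0.00622C*, so C* = 0.134/0.00622 = 21.6.

B* ≈ 262, H* ≈ 35.7, C* ≈ 21.6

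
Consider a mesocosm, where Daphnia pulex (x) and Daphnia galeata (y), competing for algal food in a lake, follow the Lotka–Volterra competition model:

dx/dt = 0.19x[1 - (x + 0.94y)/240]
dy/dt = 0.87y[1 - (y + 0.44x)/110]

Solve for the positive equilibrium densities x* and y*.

x* ≈ 233, y* ≈ 7.5

Setting both brackets to zero gives the nullclines x + 0.94y = 240 and 0.44x + y = 110.
Substituting y = 110 - 0.44x into the first: x(1 - 0.94·0.44) = 240 - 0.94·110.
So x* = 137/0.586 = 233, and then y* = 110 - 0.44·233 = 7.5.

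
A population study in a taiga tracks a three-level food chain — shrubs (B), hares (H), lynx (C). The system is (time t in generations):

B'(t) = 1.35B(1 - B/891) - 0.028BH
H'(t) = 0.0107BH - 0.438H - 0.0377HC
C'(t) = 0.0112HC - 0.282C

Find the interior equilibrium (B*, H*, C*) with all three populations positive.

From dC/dt = 0: 0.0112H* = 0.282, so H* = 25.2.
From dB/dt = 0: 1.35(1 - B*/891) = 0.028·25.2, giving B* = 891·(1 - 0.522) = 426.
From dH/dt = 0: 0.0107·426 - 0.438 = 0.0377C*, so C* = 4.12/0.0377 = 109.

B* ≈ 426, H* ≈ 25.2, C* ≈ 109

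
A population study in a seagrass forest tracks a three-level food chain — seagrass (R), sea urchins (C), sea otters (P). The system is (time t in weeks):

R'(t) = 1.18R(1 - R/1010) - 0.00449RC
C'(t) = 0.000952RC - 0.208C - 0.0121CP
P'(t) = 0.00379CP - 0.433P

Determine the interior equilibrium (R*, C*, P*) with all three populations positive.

R* ≈ 571, C* ≈ 114, P* ≈ 27.7

From dP/dt = 0: 0.00379C* = 0.433, so C* = 114.
From dR/dt = 0: 1.18(1 - R*/1010) = 0.00449·114, giving R* = 1010·(1 - 0.435) = 571.
From dC/dt = 0: 0.000952·571 - 0.208 = 0.0121P*, so P* = 0.336/0.0121 = 27.7.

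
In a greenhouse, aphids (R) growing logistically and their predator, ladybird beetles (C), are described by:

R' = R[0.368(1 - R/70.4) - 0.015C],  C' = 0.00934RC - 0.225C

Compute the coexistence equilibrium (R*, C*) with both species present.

R* ≈ 24.1, C* ≈ 16.1

From dC/dt = 0 with C > 0: 0.00934R* = 0.225, so R* = 24.1.
Substitute into dR/dt = 0: 0.368(1 - 24.1/70.4) = 0.015C*.
The bracket is 0.658, giving C* = 0.242/0.015 = 16.1.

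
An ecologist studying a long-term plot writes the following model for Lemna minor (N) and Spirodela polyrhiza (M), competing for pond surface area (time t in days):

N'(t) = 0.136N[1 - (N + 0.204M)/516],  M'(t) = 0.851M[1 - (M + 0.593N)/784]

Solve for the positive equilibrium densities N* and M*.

N* ≈ 405, M* ≈ 544

Setting both brackets to zero gives the nullclines N + 0.204M = 516 and 0.593N + M = 784.
Substituting M = 784 - 0.593N into the first: N(1 - 0.204·0.593) = 516 - 0.204·784.
So N* = 356/0.879 = 405, and then M* = 784 - 0.593·405 = 544.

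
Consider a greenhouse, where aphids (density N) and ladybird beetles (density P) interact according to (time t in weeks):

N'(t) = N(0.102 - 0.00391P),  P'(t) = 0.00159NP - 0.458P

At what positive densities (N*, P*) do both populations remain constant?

N* ≈ 288, P* ≈ 26.1

Set dP/dt = 0 with P > 0: 0.00159N - 0.458 = 0, so N* = 0.458/0.00159 = 288.
Set dN/dt = 0 with N > 0: 0.102 - 0.00391P = 0, so P* = 0.102/0.00391 = 26.1.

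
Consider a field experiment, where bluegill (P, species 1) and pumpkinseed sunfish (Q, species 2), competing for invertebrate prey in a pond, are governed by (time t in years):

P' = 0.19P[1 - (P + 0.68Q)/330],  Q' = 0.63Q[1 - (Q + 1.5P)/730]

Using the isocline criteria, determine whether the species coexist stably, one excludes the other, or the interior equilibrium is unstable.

species 2 excludes species 1

Compare the nullcline intercepts: K1/α12 = 330/0.68 = 485 < K2 = 730; K2/α21 = 730/1.5 = 487 > K1 = 330.
Since the inequalities point opposite ways, species 2 can invade but species 1 cannot.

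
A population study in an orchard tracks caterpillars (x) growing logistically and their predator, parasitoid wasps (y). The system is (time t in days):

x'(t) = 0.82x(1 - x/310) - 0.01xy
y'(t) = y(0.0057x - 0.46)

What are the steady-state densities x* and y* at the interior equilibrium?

x* ≈ 80.7, y* ≈ 60.7

From dy/dt = 0 with y > 0: 0.0057x* = 0.46, so x* = 80.7.
Substitute into dx/dt = 0: 0.82(1 - 80.7/310) = 0.01y*.
The bracket is 0.74, giving y* = 0.607/0.01 = 60.7.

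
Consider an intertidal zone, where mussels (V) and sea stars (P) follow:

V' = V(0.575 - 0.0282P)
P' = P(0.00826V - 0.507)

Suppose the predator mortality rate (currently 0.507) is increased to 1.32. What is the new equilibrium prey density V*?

At the interior fixed point, setting dP/dt = 0 with P > 0 fixes V* = (predator death rate)/(VP coefficient) — independent of the other coefficients.
With the change, V* = 1.32/0.00826 = 160; it rises from 61.4.

V* ≈ 160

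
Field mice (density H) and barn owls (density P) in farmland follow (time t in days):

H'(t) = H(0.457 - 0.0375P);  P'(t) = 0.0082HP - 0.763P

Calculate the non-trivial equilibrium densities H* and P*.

H* ≈ 93, P* ≈ 12.2

Set dP/dt = 0 with P > 0: 0.0082H - 0.763 = 0, so H* = 0.763/0.0082 = 93.
Set dH/dt = 0 with H > 0: 0.457 - 0.0375P = 0, so P* = 0.457/0.0375 = 12.2.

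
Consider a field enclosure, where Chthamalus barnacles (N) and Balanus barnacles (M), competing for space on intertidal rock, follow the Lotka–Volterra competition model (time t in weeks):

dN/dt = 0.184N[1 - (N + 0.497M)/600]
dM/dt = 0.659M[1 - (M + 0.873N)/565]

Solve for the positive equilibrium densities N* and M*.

N* ≈ 564, M* ≈ 72.8

Setting both brackets to zero gives the nullclines N + 0.497M = 600 and 0.873N + M = 565.
Substituting M = 565 - 0.873N into the first: N(1 - 0.497·0.873) = 600 - 0.497·565.
So N* = 319/0.566 = 564, and then M* = 565 - 0.873·564 = 72.8.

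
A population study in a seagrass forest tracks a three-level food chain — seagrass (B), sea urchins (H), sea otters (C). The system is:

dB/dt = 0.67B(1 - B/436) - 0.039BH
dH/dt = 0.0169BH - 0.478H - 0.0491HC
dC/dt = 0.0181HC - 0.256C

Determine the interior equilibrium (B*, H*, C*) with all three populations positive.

From dC/dt = 0: 0.0181H* = 0.256, so H* = 14.1.
From dB/dt = 0: 0.67(1 - B*/436) = 0.039·14.1, giving B* = 436·(1 - 0.823) = 77.
From dH/dt = 0: 0.0169·77 - 0.478 = 0.0491C*, so C* = 0.824/0.0491 = 16.8.

B* ≈ 77, H* ≈ 14.1, C* ≈ 16.8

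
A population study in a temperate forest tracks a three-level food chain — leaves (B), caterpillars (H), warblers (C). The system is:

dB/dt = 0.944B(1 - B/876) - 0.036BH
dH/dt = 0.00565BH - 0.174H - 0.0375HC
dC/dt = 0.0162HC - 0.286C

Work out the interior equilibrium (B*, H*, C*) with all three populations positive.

B* ≈ 286, H* ≈ 17.7, C* ≈ 38.5

From dC/dt = 0: 0.0162H* = 0.286, so H* = 17.7.
From dB/dt = 0: 0.944(1 - B*/876) = 0.036·17.7, giving B* = 876·(1 - 0.673) = 286.
From dH/dt = 0: 0.00565·286 - 0.174 = 0.0375C*, so C* = 1.44/0.0375 = 38.5.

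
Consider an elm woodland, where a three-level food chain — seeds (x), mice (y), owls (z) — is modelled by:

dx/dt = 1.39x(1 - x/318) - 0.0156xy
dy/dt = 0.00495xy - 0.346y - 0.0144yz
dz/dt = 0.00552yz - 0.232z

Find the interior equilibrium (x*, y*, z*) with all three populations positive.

x* ≈ 168, y* ≈ 42, z* ≈ 33.7

From dz/dt = 0: 0.00552y* = 0.232, so y* = 42.
From dx/dt = 0: 1.39(1 - x*/318) = 0.0156·42, giving x* = 318·(1 - 0.472) = 168.
From dy/dt = 0: 0.00495·168 - 0.346 = 0.0144z*, so z* = 0.486/0.0144 = 33.7.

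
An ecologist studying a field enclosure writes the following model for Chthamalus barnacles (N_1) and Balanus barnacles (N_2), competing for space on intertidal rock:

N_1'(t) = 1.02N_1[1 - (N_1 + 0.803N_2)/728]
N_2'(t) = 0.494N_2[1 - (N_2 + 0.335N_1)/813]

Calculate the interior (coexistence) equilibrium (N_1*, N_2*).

N_1* ≈ 103, N_2* ≈ 779

Setting both brackets to zero gives the nullclines N_1 + 0.803N_2 = 728 and 0.335N_1 + N_2 = 813.
Substituting N_2 = 813 - 0.335N_1 into the first: N_1(1 - 0.803·0.335) = 728 - 0.803·813.
So N_1* = 75.2/0.731 = 103, and then N_2* = 813 - 0.335·103 = 779.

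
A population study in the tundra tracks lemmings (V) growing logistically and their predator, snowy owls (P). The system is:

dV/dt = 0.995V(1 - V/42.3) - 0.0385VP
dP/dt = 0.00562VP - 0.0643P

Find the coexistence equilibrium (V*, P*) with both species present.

V* ≈ 11.4, P* ≈ 18.9

From dP/dt = 0 with P > 0: 0.00562V* = 0.0643, so V* = 11.4.
Substitute into dV/dt = 0: 0.995(1 - 11.4/42.3) = 0.0385P*.
The bracket is 0.73, giving P* = 0.726/0.0385 = 18.9.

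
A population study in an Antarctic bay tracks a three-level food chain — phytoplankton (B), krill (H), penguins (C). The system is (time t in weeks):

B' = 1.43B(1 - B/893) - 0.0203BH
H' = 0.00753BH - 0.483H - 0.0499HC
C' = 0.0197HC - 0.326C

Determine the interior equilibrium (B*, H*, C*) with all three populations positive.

B* ≈ 683, H* ≈ 16.5, C* ≈ 93.4

From dC/dt = 0: 0.0197H* = 0.326, so H* = 16.5.
From dB/dt = 0: 1.43(1 - B*/893) = 0.0203·16.5, giving B* = 893·(1 - 0.235) = 683.
From dH/dt = 0: 0.00753·683 - 0.483 = 0.0499C*, so C* = 4.66/0.0499 = 93.4.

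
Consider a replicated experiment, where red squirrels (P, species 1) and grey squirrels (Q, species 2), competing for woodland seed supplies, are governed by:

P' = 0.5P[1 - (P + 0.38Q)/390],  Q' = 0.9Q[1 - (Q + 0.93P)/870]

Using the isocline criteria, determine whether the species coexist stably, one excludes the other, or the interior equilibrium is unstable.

stable coexistence

Compare the nullcline intercepts: K1/α12 = 390/0.38 = 1030 > K2 = 870; K2/α21 = 870/0.93 = 935 > K1 = 390.
Since both inequalities hold, each species can invade when rare, so the interior equilibrium is stable.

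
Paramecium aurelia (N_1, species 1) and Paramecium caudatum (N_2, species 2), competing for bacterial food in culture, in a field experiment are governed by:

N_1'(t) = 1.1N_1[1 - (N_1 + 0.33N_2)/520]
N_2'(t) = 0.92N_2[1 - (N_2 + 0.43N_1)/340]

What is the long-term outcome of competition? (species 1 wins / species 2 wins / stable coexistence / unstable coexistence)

stable coexistence

Compare the nullcline intercepts: K1/α12 = 520/0.33 = 1580 > K2 = 340; K2/α21 = 340/0.43 = 791 > K1 = 520.
Since both inequalities hold, each species can invade when rare, so the interior equilibrium is stable.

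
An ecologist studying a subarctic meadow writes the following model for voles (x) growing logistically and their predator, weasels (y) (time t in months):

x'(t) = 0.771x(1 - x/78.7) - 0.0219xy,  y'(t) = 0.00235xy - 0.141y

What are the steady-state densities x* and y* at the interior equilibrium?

From dy/dt = 0 with y > 0: 0.00235x* = 0.141, so x* = 60.
Substitute into dx/dt = 0: 0.771(1 - 60/78.7) = 0.0219y*.
The bracket is 0.238, giving y* = 0.183/0.0219 = 8.37.

x* ≈ 60, y* ≈ 8.37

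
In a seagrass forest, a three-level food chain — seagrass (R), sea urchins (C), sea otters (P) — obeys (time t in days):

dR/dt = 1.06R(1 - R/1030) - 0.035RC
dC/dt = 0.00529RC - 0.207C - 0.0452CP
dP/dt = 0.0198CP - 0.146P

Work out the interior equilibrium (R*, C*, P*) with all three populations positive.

R* ≈ 779, C* ≈ 7.37, P* ≈ 86.6

From dP/dt = 0: 0.0198C* = 0.146, so C* = 7.37.
From dR/dt = 0: 1.06(1 - R*/1030) = 0.035·7.37, giving R* = 1030·(1 - 0.243) = 779.
From dC/dt = 0: 0.00529·779 - 0.207 = 0.0452P*, so P* = 3.92/0.0452 = 86.6.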